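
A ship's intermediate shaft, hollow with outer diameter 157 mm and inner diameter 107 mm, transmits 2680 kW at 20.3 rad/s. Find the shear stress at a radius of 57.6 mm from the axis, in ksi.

23.6 ksi

ω = 20.3 rad/s, so T = P/ω = 2680×10³ / 20.30 = 132000 N·m.
J = π(d_o⁴ − d_i⁴)/32 = π(0.157⁴ − 0.107⁴)/32 = 4.678×10^-5 m⁴.
Shear stress varies linearly with radius: τ = T·r/J = 132000 × 0.0576 / 4.678×10^-5 = 1.626×10^8 Pa.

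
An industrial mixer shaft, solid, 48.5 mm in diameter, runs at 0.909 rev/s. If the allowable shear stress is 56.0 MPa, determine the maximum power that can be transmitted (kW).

7.16 kW

J = πd⁴/32 = π(0.0485)⁴/32 = 5.432×10^-7 m⁴.
T_max = τ_allow·J/r = 5.60×10^7 × 5.432×10^-7 / 0.0243 = 1254 N·m.
ω = 2π·0.909 = 5.711 rad/s, so P_max = T_max·ω = 7165 W.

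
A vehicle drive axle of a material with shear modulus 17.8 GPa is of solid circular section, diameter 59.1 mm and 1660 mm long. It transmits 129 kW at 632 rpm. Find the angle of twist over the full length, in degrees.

8.70°

ω = 2π·632/60 = 66.18 rad/s, so T = P/ω = 129×10³ / 66.18 = 1949 N·m.
J = πd⁴/32 = π(0.0591)⁴/32 = 1.198×10^-6 m⁴.
θ = T·L/(G·J) = 1949 × 1.66 / (17.8×10⁹ × 1.198×10^-6) = 0.1518 rad.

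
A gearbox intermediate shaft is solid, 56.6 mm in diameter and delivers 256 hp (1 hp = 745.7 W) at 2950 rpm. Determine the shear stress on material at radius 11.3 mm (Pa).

ω = 2π·2950/60 = 308.9 rad/s, so T = P/ω = 256×745.7 / 308.9 = 618.0 N·m.
J = πd⁴/32 = π(0.0566)⁴/32 = 1.008×10^-6 m⁴.
Shear stress varies linearly with radius: τ = T·r/J = 618.0 × 0.0113 / 1.008×10^-6 = 6.931×10^6 Pa.

6.93e6 Pa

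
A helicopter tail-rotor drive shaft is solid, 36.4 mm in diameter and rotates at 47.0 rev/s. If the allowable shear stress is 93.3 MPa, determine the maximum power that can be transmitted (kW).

J = πd⁴/32 = π(0.0364)⁴/32 = 1.723×10^-7 m⁴.
T_max = τ_allow·J/r = 9.33×10^7 × 1.723×10^-7 / 0.0182 = 883.5 N·m.
ω = 2π·47.0 = 295.3 rad/s, so P_max = T_max·ω = 2.609×10^5 W.

261 kW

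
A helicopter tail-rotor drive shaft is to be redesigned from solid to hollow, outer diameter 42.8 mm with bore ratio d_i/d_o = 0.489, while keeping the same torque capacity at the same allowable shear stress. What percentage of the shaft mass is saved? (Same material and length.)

20.9 %

Equal τ_max and T ⇒ the solid shaft needs d_s³ = d_o³(1−k⁴), so d_s = 42.8·(1−0.489⁴)^(1/3) = 41.97 mm.
Area ratio A_h/A_s = d_o²(1−k²)/d_s² = (1−k²)/(1−k⁴)^(2/3) = 0.7913.
Mass saving = 1 − 0.7913 = 20.9 %.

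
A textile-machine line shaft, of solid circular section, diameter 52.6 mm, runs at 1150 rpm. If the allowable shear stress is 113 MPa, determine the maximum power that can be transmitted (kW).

389 kW

J = πd⁴/32 = π(0.0526)⁴/32 = 7.515×10^-7 m⁴.
T_max = τ_allow·J/r = 1.13×10^8 × 7.515×10^-7 / 0.0263 = 3229 N·m.
ω = 2π·1150/60 = 120.4 rad/s, so P_max = T_max·ω = 3.889×10^5 W.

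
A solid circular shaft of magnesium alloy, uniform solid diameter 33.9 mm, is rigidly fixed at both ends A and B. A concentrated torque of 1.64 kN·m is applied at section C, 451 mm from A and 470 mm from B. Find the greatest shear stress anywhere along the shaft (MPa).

109 MPa

With uniform GJ and both ends fixed, compatibility θ_AC = θ_CB gives T_A·a = T_B·b, together with T_A + T_B = T₀.
T_A = T₀·b/(a+b) = 1640·470/921.0 = 836.9 N·m; T_B = 803.1 N·m.
τ in each portion: τ_AC = 1.09×10^8 Pa, τ_CB = 1.05×10^8 Pa; maximum is in AC.
τ_max = T_AC·r/J = 836.9·0.0169/1.30×10^-7 = 1.094×10^8 Pa.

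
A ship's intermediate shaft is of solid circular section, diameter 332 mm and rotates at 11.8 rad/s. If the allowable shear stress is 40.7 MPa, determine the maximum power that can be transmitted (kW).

J = πd⁴/32 = π(0.332)⁴/32 = 1.193×10^-3 m⁴.
T_max = τ_allow·J/r = 4.07×10^7 × 1.193×10^-3 / 0.166 = 292400 N·m.
ω = 11.8 rad/s, so P_max = T_max·ω = 3.451×10^6 W.

3450 kW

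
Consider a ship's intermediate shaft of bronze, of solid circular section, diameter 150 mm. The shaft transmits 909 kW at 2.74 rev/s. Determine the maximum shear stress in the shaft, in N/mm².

ω = 2π·2.74 = 17.22 rad/s, so T = P/ω = 909×10³ / 17.22 = 52800 N·m.
J = πd⁴/32 = π(0.150)⁴/32 = 4.970×10^-5 m⁴.
τ_max = T·r/J = 52800 × 0.0750 / 4.970×10^-5 = 7.968×10^7 Pa.

79.7 N/mm²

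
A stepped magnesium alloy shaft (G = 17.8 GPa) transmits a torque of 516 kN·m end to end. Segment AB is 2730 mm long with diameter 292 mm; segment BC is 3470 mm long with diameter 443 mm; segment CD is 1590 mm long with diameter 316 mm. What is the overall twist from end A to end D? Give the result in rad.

J_AB = π(0.292)⁴/32 = 7.14×10^-4 m⁴; J_BC = π(0.443)⁴/32 = 3.78×10^-3 m⁴; J_CD = π(0.316)⁴/32 = 9.79×10^-4 m⁴.
θ = (T/G)·Σ L_i/J_i = (516000/17.8×10⁹)·(2.73/7.14×10^-4 + 3.47/3.78×10^-3 + 1.59/9.79×10^-4) = 0.1846 rad.

0.185 rad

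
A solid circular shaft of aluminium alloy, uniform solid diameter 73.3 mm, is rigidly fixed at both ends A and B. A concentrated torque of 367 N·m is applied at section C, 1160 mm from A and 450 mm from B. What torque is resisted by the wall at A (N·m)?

With uniform GJ and both ends fixed, compatibility θ_AC = θ_CB gives T_A·a = T_B·b, together with T_A + T_B = T₀.
T_A = T₀·b/(a+b) = 367.0·450/1610 = 102.6 N·m; T_B = 264.4 N·m.

103 N·m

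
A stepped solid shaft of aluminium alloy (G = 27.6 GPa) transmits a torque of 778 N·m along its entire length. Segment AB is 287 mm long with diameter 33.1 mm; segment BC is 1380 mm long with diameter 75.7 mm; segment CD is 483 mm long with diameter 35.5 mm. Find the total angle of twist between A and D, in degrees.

9.63°

J_AB = π(0.0331)⁴/32 = 1.18×10^-7 m⁴; J_BC = π(0.0757)⁴/32 = 3.22×10^-6 m⁴; J_CD = π(0.0355)⁴/32 = 1.56×10^-7 m⁴.
θ = (T/G)·Σ L_i/J_i = (778.0/27.6×10⁹)·(0.287/1.18×10^-7 + 1.38/3.22×10^-6 + 0.483/1.56×10^-7) = 0.1680 rad.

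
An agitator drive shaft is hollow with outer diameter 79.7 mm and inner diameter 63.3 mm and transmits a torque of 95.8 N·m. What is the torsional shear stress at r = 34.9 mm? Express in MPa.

1.40 MPa

J = π(d_o⁴ − d_i⁴)/32 = π(0.0797⁴ − 0.0633⁴)/32 = 2.385×10^-6 m⁴.
Shear stress varies linearly with radius: τ = T·r/J = 95.80 × 0.0349 / 2.385×10^-6 = 1.402×10^6 Pa.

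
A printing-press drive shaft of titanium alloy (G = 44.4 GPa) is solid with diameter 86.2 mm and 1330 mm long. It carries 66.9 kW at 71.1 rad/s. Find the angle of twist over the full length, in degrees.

ω = 71.1 rad/s, so T = P/ω = 66.9×10³ / 71.10 = 940.9 N·m.
J = πd⁴/32 = π(0.0862)⁴/32 = 5.420×10^-6 m⁴.
θ = T·L/(G·J) = 940.9 × 1.33 / (44.4×10⁹ × 5.420×10^-6) = 5.200×10^-3 rad.

0.298°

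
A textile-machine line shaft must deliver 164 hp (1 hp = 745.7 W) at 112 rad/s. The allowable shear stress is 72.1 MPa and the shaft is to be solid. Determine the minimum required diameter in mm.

42.6 mm

ω = 112 rad/s, so T = P/ω = 164×745.7 / 112.0 = 1092 N·m.
For a solid shaft τ_max = 16T/(πd³), so d = (16T/(π τ_allow))^(1/3) = (16·1092/(π·7.21×10^7))^(1/3) = 0.04257 m.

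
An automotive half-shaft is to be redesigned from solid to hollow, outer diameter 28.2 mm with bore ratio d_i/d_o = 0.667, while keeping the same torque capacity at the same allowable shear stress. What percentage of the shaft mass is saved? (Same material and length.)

Equal τ_max and T ⇒ the solid shaft needs d_s³ = d_o³(1−k⁴), so d_s = 28.2·(1−0.667⁴)^(1/3) = 26.20 mm.
Area ratio A_h/A_s = d_o²(1−k²)/d_s² = (1−k²)/(1−k⁴)^(2/3) = 0.6430.
Mass saving = 1 − 0.6430 = 35.7 %.

35.7 %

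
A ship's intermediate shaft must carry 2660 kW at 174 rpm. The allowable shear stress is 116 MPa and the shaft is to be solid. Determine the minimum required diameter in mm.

186 mm

ω = 2π·174/60 = 18.22 rad/s, so T = P/ω = 2660×10³ / 18.22 = 146000 N·m.
For a solid shaft τ_max = 16T/(πd³), so d = (16T/(π τ_allow))^(1/3) = (16·146000/(π·1.16×10^8))^(1/3) = 0.1858 m.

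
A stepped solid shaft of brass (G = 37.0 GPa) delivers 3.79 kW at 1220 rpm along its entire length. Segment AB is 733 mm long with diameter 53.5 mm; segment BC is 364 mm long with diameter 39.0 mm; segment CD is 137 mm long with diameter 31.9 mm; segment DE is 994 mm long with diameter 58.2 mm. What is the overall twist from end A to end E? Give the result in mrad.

3.80 mrad

ω = 2π·1220/60 = 127.8 rad/s, so T = P/ω = 3.79×10³ / 127.8 = 29.67 N·m.
J_AB = π(0.0535)⁴/32 = 8.04×10^-7 m⁴; J_BC = π(0.0390)⁴/32 = 2.27×10^-7 m⁴; J_CD = π(0.0319)⁴/32 = 1.02×10^-7 m⁴; J_DE = π(0.0582)⁴/32 = 1.13×10^-6 m⁴.
θ = (T/G)·Σ L_i/J_i = (29.67/37.0×10⁹)·(0.733/8.04×10^-7 + 0.364/2.27×10^-7 + 0.137/1.02×10^-7 + 0.994/1.13×10^-6) = 3.804×10^-3 rad.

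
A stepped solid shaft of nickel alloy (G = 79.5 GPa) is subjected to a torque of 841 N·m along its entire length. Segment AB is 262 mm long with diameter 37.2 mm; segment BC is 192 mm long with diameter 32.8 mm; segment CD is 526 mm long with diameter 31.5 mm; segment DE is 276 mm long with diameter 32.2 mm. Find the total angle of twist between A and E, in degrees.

6.75°

J_AB = π(0.0372)⁴/32 = 1.88×10^-7 m⁴; J_BC = π(0.0328)⁴/32 = 1.14×10^-7 m⁴; J_CD = π(0.0315)⁴/32 = 9.67×10^-8 m⁴; J_DE = π(0.0322)⁴/32 = 1.06×10^-7 m⁴.
θ = (T/G)·Σ L_i/J_i = (841.0/79.5×10⁹)·(0.262/1.88×10^-7 + 0.192/1.14×10^-7 + 0.526/9.67×10^-8 + 0.276/1.06×10^-7) = 0.1178 rad.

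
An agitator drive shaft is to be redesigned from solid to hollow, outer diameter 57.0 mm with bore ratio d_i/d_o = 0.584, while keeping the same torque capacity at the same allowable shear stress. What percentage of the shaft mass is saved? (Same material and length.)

28.4 %

Equal τ_max and T ⇒ the solid shaft needs d_s³ = d_o³(1−k⁴), so d_s = 57.0·(1−0.584⁴)^(1/3) = 54.70 mm.
Area ratio A_h/A_s = d_o²(1−k²)/d_s² = (1−k²)/(1−k⁴)^(2/3) = 0.7156.
Mass saving = 1 − 0.7156 = 28.4 %.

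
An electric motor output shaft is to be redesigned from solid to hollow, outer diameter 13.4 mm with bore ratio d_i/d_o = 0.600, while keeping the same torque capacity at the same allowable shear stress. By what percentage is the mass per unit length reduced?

Equal τ_max and T ⇒ the solid shaft needs d_s³ = d_o³(1−k⁴), so d_s = 13.4·(1−0.600⁴)^(1/3) = 12.79 mm.
Area ratio A_h/A_s = d_o²(1−k²)/d_s² = (1−k²)/(1−k⁴)^(2/3) = 0.7020.
Mass saving = 1 − 0.7020 = 29.8 %.

29.8 %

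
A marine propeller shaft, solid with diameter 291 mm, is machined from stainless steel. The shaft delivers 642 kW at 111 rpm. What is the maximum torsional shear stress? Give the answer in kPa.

ω = 2π·111/60 = 11.62 rad/s, so T = P/ω = 642×10³ / 11.62 = 55230 N·m.
J = πd⁴/32 = π(0.291)⁴/32 = 7.040×10^-4 m⁴.
τ_max = T·r/J = 55230 × 0.145 / 7.040×10^-4 = 1.141×10^7 Pa.

11400 kPa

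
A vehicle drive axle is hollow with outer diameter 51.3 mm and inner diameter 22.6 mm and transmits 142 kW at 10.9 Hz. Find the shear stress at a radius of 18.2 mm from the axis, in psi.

8360 psi

ω = 2π·10.9 = 68.49 rad/s, so T = P/ω = 142×10³ / 68.49 = 2073 N·m.
J = π(d_o⁴ − d_i⁴)/32 = π(0.0513⁴ − 0.0226⁴)/32 = 6.543×10^-7 m⁴.
Shear stress varies linearly with radius: τ = T·r/J = 2073 × 0.0182 / 6.543×10^-7 = 5.767×10^7 Pa.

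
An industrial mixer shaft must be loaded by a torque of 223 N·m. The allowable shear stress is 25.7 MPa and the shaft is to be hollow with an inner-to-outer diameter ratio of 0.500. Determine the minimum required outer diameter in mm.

36.1 mm

For a hollow shaft with d_i/d_o = 0.500: τ_max = 16T/(π d_o³ (1−k⁴)), so d_o = [16T/(π τ_allow (1−k⁴))]^(1/3) = [16·223.0/(π·2.57×10^7·0.9375)]^(1/3) = 0.03612 m.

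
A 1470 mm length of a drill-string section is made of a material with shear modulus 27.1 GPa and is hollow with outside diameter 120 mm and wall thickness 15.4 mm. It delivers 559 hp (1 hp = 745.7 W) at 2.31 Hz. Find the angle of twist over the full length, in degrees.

6.31°

ω = 2π·2.31 = 14.51 rad/s, so T = P/ω = 559×745.7 / 14.51 = 28720 N·m.
J = π(d_o⁴ − d_i⁴)/32 = π(0.120⁴ − 0.0892⁴)/32 = 1.414×10^-5 m⁴.
θ = T·L/(G·J) = 28720 × 1.47 / (27.1×10⁹ × 1.414×10^-5) = 0.1102 rad.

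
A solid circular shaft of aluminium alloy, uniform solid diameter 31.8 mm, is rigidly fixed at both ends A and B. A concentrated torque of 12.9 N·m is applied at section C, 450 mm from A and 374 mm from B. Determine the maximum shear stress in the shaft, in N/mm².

With uniform GJ and both ends fixed, compatibility θ_AC = θ_CB gives T_A·a = T_B·b, together with T_A + T_B = T₀.
T_A = T₀·b/(a+b) = 12.90·374/824.0 = 5.855 N·m; T_B = 7.045 N·m.
τ in each portion: τ_AC = 9.27×10^5 Pa, τ_CB = 1.12×10^6 Pa; maximum is in CB.
τ_max = T_CB·r/J = 7.045·0.0159/1.00×10^-7 = 1.116×10^6 Pa.

1.12 N/mm²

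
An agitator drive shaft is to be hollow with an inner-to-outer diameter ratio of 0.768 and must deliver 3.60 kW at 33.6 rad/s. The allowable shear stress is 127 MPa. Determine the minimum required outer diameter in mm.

18.7 mm

ω = 33.6 rad/s, so T = P/ω = 3.60×10³ / 33.60 = 107.1 N·m.
For a hollow shaft with d_i/d_o = 0.768: τ_max = 16T/(π d_o³ (1−k⁴)), so d_o = [16T/(π τ_allow (1−k⁴))]^(1/3) = [16·107.1/(π·1.27×10^8·0.6521)]^(1/3) = 0.01875 m.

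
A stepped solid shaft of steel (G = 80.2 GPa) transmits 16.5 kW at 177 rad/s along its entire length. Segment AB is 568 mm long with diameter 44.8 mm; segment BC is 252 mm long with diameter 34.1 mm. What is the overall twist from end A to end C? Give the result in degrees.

ω = 177 rad/s, so T = P/ω = 16.5×10³ / 177.0 = 93.22 N·m.
J_AB = π(0.0448)⁴/32 = 3.95×10^-7 m⁴; J_BC = π(0.0341)⁴/32 = 1.33×10^-7 m⁴.
θ = (T/G)·Σ L_i/J_i = (93.22/80.2×10⁹)·(0.568/3.95×10^-7 + 0.252/1.33×10^-7) = 3.876×10^-3 rad.

0.222°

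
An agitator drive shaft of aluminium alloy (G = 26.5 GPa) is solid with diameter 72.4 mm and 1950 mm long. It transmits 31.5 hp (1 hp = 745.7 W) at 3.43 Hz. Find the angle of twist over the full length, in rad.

0.0297 rad

ω = 2π·3.43 = 21.55 rad/s, so T = P/ω = 31.5×745.7 / 21.55 = 1090 N·m.
J = πd⁴/32 = π(0.0724)⁴/32 = 2.697×10^-6 m⁴.
θ = T·L/(G·J) = 1090 × 1.95 / (26.5×10⁹ × 2.697×10^-6) = 0.02973 rad.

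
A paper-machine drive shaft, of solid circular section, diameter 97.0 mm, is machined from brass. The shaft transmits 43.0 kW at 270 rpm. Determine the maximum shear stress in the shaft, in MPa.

ω = 2π·270/60 = 28.27 rad/s, so T = P/ω = 43.0×10³ / 28.27 = 1521 N·m.
J = πd⁴/32 = π(0.0970)⁴/32 = 8.691×10^-6 m⁴.
τ_max = T·r/J = 1521 × 0.0485 / 8.691×10^-6 = 8.487×10^6 Pa.

8.49 MPa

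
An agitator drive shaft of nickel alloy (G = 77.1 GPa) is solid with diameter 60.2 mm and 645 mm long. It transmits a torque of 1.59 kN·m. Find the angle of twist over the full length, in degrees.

J = πd⁴/32 = π(0.0602)⁴/32 = 1.289×10^-6 m⁴.
θ = T·L/(G·J) = 1590 × 0.645 / (77.1×10⁹ × 1.289×10^-6) = 0.01032 rad.

0.591°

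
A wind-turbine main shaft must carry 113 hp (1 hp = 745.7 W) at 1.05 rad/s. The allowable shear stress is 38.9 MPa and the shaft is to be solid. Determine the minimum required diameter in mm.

ω = 1.05 rad/s, so T = P/ω = 113×745.7 / 1.050 = 80250 N·m.
For a solid shaft τ_max = 16T/(πd³), so d = (16T/(π τ_allow))^(1/3) = (16·80250/(π·3.89×10^7))^(1/3) = 0.2190 m.

219 mm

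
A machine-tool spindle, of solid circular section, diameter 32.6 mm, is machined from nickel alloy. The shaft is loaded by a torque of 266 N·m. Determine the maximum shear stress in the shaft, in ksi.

5.67 ksi

J = πd⁴/32 = π(0.0326)⁴/32 = 1.109×10^-7 m⁴.
τ_max = T·r/J = 266.0 × 0.0163 / 1.109×10^-7 = 3.910×10^7 Pa.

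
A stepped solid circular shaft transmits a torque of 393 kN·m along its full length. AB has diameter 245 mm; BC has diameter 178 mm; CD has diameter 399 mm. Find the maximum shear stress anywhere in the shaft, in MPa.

355 MPa

Under the same torque, τ_max = 16T/(πd³) is largest where d is smallest — segment BC (d = 178 mm).
τ_max = 16·393000/(π·(0.178)³) = 3.549×10^8 Pa.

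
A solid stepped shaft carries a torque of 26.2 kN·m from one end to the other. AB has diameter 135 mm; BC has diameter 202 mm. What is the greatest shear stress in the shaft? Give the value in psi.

Under the same torque, τ_max = 16T/(πd³) is largest where d is smallest — segment AB (d = 135 mm).
τ_max = 16·26200/(π·(0.135)³) = 5.423×10^7 Pa.

7870 psi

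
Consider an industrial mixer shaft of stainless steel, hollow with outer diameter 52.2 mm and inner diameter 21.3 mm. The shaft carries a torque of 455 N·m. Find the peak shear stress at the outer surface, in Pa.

J = π(d_o⁴ − d_i⁴)/32 = π(0.0522⁴ − 0.0213⁴)/32 = 7.087×10^-7 m⁴.
τ_max = T·r/J = 455.0 × 0.0261 / 7.087×10^-7 = 1.676×10^7 Pa.

1.68e7 Pa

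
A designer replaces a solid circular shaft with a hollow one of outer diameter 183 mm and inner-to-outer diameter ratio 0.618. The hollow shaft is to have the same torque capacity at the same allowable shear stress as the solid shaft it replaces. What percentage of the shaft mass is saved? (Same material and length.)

31.3 %

Equal τ_max and T ⇒ the solid shaft needs d_s³ = d_o³(1−k⁴), so d_s = 183·(1−0.618⁴)^(1/3) = 173.6 mm.
Area ratio A_h/A_s = d_o²(1−k²)/d_s² = (1−k²)/(1−k⁴)^(2/3) = 0.6866.
Mass saving = 1 − 0.6866 = 31.3 %.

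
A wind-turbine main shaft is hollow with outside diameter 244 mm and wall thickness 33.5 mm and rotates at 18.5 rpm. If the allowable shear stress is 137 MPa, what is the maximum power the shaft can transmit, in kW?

J = π(d_o⁴ − d_i⁴)/32 = π(0.244⁴ − 0.177⁴)/32 = 2.516×10^-4 m⁴.
T_max = τ_allow·J/r = 1.37×10^8 × 2.516×10^-4 / 0.122 = 282600 N·m.
ω = 2π·18.5/60 = 1.937 rad/s, so P_max = T_max·ω = 5.474×10^5 W.

547 kW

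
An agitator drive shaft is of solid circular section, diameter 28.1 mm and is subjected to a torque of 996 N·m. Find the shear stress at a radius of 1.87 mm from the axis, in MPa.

J = πd⁴/32 = π(0.0281)⁴/32 = 6.121×10^-8 m⁴.
Shear stress varies linearly with radius: τ = T·r/J = 996.0 × 0.00187 / 6.121×10^-8 = 3.043×10^7 Pa.

30.4 MPa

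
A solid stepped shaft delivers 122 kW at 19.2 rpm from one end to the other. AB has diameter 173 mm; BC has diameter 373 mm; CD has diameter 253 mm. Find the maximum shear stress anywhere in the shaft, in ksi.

8.66 ksi

ω = 2π·19.2/60 = 2.011 rad/s, so T = P/ω = 122×10³ / 2.011 = 60680 N·m.
Under the same torque, τ_max = 16T/(πd³) is largest where d is smallest — segment AB (d = 173 mm).
τ_max = 16·60680/(π·(0.173)³) = 5.968×10^7 Pa.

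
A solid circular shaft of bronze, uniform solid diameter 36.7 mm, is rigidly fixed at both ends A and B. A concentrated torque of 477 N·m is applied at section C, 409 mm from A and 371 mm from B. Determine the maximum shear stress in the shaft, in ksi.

3.74 ksi

With uniform GJ and both ends fixed, compatibility θ_AC = θ_CB gives T_A·a = T_B·b, together with T_A + T_B = T₀.
T_A = T₀·b/(a+b) = 477.0·371/780.0 = 226.9 N·m; T_B = 250.1 N·m.
τ in each portion: τ_AC = 2.34×10^7 Pa, τ_CB = 2.58×10^7 Pa; maximum is in CB.
τ_max = T_CB·r/J = 250.1·0.0184/1.78×10^-7 = 2.577×10^7 Pa.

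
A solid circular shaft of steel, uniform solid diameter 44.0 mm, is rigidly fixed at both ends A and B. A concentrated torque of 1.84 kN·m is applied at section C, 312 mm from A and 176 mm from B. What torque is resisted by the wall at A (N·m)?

664 N·m

With uniform GJ and both ends fixed, compatibility θ_AC = θ_CB gives T_A·a = T_B·b, together with T_A + T_B = T₀.
T_A = T₀·b/(a+b) = 1840·176/488.0 = 663.6 N·m; T_B = 1176 N·m.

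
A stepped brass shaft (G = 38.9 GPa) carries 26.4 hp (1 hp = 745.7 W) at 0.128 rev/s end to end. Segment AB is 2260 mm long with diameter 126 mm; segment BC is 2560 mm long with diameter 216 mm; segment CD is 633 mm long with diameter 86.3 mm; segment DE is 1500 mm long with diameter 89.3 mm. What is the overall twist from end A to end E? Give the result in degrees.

16.6°

ω = 2π·0.128 = 0.8042 rad/s, so T = P/ω = 26.4×745.7 / 0.8042 = 24480 N·m.
J_AB = π(0.126)⁴/32 = 2.47×10^-5 m⁴; J_BC = π(0.216)⁴/32 = 2.14×10^-4 m⁴; J_CD = π(0.0863)⁴/32 = 5.45×10^-6 m⁴; J_DE = π(0.0893)⁴/32 = 6.24×10^-6 m⁴.
θ = (T/G)·Σ L_i/J_i = (24480/38.9×10⁹)·(2.26/2.47×10^-5 + 2.56/2.14×10^-4 + 0.633/5.45×10^-6 + 1.50/6.24×10^-6) = 0.2893 rad.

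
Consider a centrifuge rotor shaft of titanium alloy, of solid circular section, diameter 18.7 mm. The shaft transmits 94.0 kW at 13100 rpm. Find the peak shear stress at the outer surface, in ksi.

7.74 ksi

ω = 2π·13100/60 = 1372 rad/s, so T = P/ω = 94.0×10³ / 1372 = 68.52 N·m.
J = πd⁴/32 = π(0.0187)⁴/32 = 1.201×10^-8 m⁴.
τ_max = T·r/J = 68.52 × 0.00935 / 1.201×10^-8 = 5.337×10^7 Pa.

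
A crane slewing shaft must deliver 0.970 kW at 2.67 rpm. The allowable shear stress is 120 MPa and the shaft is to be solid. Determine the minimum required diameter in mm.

ω = 2π·2.67/60 = 0.2796 rad/s, so T = P/ω = 0.970×10³ / 0.2796 = 3469 N·m.
For a solid shaft τ_max = 16T/(πd³), so d = (16T/(π τ_allow))^(1/3) = (16·3469/(π·1.20×10^8))^(1/3) = 0.05280 m.

52.8 mm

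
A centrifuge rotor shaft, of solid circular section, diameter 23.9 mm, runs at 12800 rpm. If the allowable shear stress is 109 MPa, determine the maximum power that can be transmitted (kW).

J = πd⁴/32 = π(0.0239)⁴/32 = 3.203×10^-8 m⁴.
T_max = τ_allow·J/r = 1.09×10^8 × 3.203×10^-8 / 0.0119 = 292.2 N·m.
ω = 2π·12800/60 = 1340 rad/s, so P_max = T_max·ω = 3.916×10^5 W.

392 kW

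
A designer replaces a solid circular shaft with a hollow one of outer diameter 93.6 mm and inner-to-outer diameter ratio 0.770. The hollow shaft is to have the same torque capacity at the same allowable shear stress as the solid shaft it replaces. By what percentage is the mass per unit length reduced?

45.7 %

Equal τ_max and T ⇒ the solid shaft needs d_s³ = d_o³(1−k⁴), so d_s = 93.6·(1−0.770⁴)^(1/3) = 81.02 mm.
Area ratio A_h/A_s = d_o²(1−k²)/d_s² = (1−k²)/(1−k⁴)^(2/3) = 0.5434.
Mass saving = 1 − 0.5434 = 45.7 %.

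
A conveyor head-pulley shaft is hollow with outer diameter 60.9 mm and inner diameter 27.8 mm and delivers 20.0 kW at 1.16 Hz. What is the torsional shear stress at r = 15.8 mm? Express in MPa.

33.6 MPa

ω = 2π·1.16 = 7.288 rad/s, so T = P/ω = 20.0×10³ / 7.288 = 2744 N·m.
J = π(d_o⁴ − d_i⁴)/32 = π(0.0609⁴ − 0.0278⁴)/32 = 1.292×10^-6 m⁴.
Shear stress varies linearly with radius: τ = T·r/J = 2744 × 0.0158 / 1.292×10^-6 = 3.356×10^7 Pa.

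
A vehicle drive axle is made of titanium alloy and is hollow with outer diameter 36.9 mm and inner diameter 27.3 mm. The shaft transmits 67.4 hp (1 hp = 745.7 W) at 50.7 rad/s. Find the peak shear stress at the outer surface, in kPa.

143000 kPa

ω = 50.7 rad/s, so T = P/ω = 67.4×745.7 / 50.70 = 991.3 N·m.
J = π(d_o⁴ − d_i⁴)/32 = π(0.0369⁴ − 0.0273⁴)/32 = 1.275×10^-7 m⁴.
τ_max = T·r/J = 991.3 × 0.0184 / 1.275×10^-7 = 1.435×10^8 Pa.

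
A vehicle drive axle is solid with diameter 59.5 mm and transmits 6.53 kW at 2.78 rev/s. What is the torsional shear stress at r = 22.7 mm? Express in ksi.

1.00 ksi

ω = 2π·2.78 = 17.47 rad/s, so T = P/ω = 6.53×10³ / 17.47 = 373.8 N·m.
J = πd⁴/32 = π(0.0595)⁴/32 = 1.230×10^-6 m⁴.
Shear stress varies linearly with radius: τ = T·r/J = 373.8 × 0.0227 / 1.230×10^-6 = 6.897×10^6 Pa.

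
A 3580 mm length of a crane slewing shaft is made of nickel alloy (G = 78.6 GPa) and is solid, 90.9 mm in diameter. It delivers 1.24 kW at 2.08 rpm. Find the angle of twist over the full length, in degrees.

2.22°

ω = 2π·2.08/60 = 0.2178 rad/s, so T = P/ω = 1.24×10³ / 0.2178 = 5693 N·m.
J = πd⁴/32 = π(0.0909)⁴/32 = 6.703×10^-6 m⁴.
θ = T·L/(G·J) = 5693 × 3.58 / (78.6×10⁹ × 6.703×10^-6) = 0.03868 rad.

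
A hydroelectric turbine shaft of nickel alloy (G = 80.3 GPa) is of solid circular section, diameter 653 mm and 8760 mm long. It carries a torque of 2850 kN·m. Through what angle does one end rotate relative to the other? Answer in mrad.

17.4 mrad

J = πd⁴/32 = π(0.653)⁴/32 = 0.01785 m⁴.
θ = T·L/(G·J) = 2.850e6 × 8.76 / (80.3×10⁹ × 0.01785) = 0.01742 rad.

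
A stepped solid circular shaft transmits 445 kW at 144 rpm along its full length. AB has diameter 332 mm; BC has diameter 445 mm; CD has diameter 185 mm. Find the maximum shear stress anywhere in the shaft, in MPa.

ω = 2π·144/60 = 15.08 rad/s, so T = P/ω = 445×10³ / 15.08 = 29510 N·m.
Under the same torque, τ_max = 16T/(πd³) is largest where d is smallest — segment CD (d = 185 mm).
τ_max = 16·29510/(π·(0.185)³) = 2.374×10^7 Pa.

23.7 MPa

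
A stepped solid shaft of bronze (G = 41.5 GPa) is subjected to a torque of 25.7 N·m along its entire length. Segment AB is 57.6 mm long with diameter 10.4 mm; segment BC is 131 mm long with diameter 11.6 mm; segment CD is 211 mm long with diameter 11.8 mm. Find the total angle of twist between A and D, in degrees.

J_AB = π(0.0104)⁴/32 = 1.15×10^-9 m⁴; J_BC = π(0.0116)⁴/32 = 1.78×10^-9 m⁴; J_CD = π(0.0118)⁴/32 = 1.90×10^-9 m⁴.
θ = (T/G)·Σ L_i/J_i = (25.70/41.5×10⁹)·(0.0576/1.15×10^-9 + 0.131/1.78×10^-9 + 0.211/1.90×10^-9) = 0.1453 rad.

8.33°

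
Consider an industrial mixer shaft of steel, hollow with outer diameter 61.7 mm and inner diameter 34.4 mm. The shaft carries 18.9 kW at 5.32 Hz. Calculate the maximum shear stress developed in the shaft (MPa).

ω = 2π·5.32 = 33.43 rad/s, so T = P/ω = 18.9×10³ / 33.43 = 565.4 N·m.
J = π(d_o⁴ − d_i⁴)/32 = π(0.0617⁴ − 0.0344⁴)/32 = 1.285×10^-6 m⁴.
τ_max = T·r/J = 565.4 × 0.0309 / 1.285×10^-6 = 1.357×10^7 Pa.

13.6 MPa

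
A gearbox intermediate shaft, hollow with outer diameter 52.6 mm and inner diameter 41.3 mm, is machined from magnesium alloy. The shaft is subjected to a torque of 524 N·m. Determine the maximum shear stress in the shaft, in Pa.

2.96e7 Pa

J = π(d_o⁴ − d_i⁴)/32 = π(0.0526⁴ − 0.0413⁴)/32 = 4.659×10^-7 m⁴.
τ_max = T·r/J = 524.0 × 0.0263 / 4.659×10^-7 = 2.958×10^7 Pa.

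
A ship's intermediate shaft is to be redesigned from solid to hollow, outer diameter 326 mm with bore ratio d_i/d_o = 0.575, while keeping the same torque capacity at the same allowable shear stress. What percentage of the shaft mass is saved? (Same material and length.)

Equal τ_max and T ⇒ the solid shaft needs d_s³ = d_o³(1−k⁴), so d_s = 326·(1−0.575⁴)^(1/3) = 313.7 mm.
Area ratio A_h/A_s = d_o²(1−k²)/d_s² = (1−k²)/(1−k⁴)^(2/3) = 0.7231.
Mass saving = 1 − 0.7231 = 27.7 %.

27.7 %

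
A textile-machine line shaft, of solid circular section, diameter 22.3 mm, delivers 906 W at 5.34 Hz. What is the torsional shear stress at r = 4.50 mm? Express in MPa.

5.00 MPa

ω = 2π·5.34 = 33.55 rad/s, so T = P/ω = 906 / 33.55 = 27.00 N·m.
J = πd⁴/32 = π(0.0223)⁴/32 = 2.428×10^-8 m⁴.
Shear stress varies linearly with radius: τ = T·r/J = 27.00 × 0.00450 / 2.428×10^-8 = 5.005×10^6 Pa.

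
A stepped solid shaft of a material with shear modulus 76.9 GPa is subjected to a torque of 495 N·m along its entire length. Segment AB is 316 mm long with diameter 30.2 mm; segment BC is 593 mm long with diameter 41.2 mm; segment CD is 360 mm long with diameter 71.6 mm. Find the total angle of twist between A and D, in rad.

J_AB = π(0.0302)⁴/32 = 8.17×10^-8 m⁴; J_BC = π(0.0412)⁴/32 = 2.83×10^-7 m⁴; J_CD = π(0.0716)⁴/32 = 2.58×10^-6 m⁴.
θ = (T/G)·Σ L_i/J_i = (495.0/76.9×10⁹)·(0.316/8.17×10^-8 + 0.593/2.83×10^-7 + 0.360/2.58×10^-6) = 0.03930 rad.

0.0393 rad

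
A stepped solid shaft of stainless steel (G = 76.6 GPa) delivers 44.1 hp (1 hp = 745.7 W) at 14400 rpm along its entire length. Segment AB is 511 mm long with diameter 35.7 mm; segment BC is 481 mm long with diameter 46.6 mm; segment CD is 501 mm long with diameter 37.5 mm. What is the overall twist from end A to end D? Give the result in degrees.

ω = 2π·14400/60 = 1508 rad/s, so T = P/ω = 44.1×745.7 / 1508 = 21.81 N·m.
J_AB = π(0.0357)⁴/32 = 1.59×10^-7 m⁴; J_BC = π(0.0466)⁴/32 = 4.63×10^-7 m⁴; J_CD = π(0.0375)⁴/32 = 1.94×10^-7 m⁴.
θ = (T/G)·Σ L_i/J_i = (21.81/76.6×10⁹)·(0.511/1.59×10^-7 + 0.481/4.63×10^-7 + 0.501/1.94×10^-7) = 1.943×10^-3 rad.

0.111°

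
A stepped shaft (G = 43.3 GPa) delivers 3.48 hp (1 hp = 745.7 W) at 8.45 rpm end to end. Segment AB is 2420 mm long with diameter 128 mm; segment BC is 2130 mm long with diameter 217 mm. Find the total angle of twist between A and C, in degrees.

0.394°

ω = 2π·8.45/60 = 0.8849 rad/s, so T = P/ω = 3.48×745.7 / 0.8849 = 2933 N·m.
J_AB = π(0.128)⁴/32 = 2.64×10^-5 m⁴; J_BC = π(0.217)⁴/32 = 2.18×10^-4 m⁴.
θ = (T/G)·Σ L_i/J_i = (2933/43.3×10⁹)·(2.42/2.64×10^-5 + 2.13/2.18×10^-4) = 6.882×10^-3 rad.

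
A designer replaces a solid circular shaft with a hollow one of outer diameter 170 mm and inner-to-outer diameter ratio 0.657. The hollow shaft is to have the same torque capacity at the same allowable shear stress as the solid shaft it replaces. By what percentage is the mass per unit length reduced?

34.8 %

Equal τ_max and T ⇒ the solid shaft needs d_s³ = d_o³(1−k⁴), so d_s = 170·(1−0.657⁴)^(1/3) = 158.7 mm.
Area ratio A_h/A_s = d_o²(1−k²)/d_s² = (1−k²)/(1−k⁴)^(2/3) = 0.6521.
Mass saving = 1 − 0.6521 = 34.8 %.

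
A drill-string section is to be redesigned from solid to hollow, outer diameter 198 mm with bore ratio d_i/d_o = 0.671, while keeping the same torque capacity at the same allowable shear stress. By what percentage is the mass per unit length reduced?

Equal τ_max and T ⇒ the solid shaft needs d_s³ = d_o³(1−k⁴), so d_s = 198·(1−0.671⁴)^(1/3) = 183.6 mm.
Area ratio A_h/A_s = d_o²(1−k²)/d_s² = (1−k²)/(1−k⁴)^(2/3) = 0.6394.
Mass saving = 1 − 0.6394 = 36.1 %.

36.1 %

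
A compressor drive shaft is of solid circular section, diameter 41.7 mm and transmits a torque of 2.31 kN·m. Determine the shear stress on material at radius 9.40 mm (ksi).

10.6 ksi

J = πd⁴/32 = π(0.0417)⁴/32 = 2.969×10^-7 m⁴.
Shear stress varies linearly with radius: τ = T·r/J = 2310 × 0.00940 / 2.969×10^-7 = 7.315×10^7 Pa.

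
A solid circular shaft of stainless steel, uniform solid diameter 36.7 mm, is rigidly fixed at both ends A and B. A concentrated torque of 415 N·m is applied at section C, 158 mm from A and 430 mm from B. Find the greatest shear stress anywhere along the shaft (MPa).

With uniform GJ and both ends fixed, compatibility θ_AC = θ_CB gives T_A·a = T_B·b, together with T_A + T_B = T₀.
T_A = T₀·b/(a+b) = 415.0·430/588.0 = 303.5 N·m; T_B = 111.5 N·m.
τ in each portion: τ_AC = 3.13×10^7 Pa, τ_CB = 1.15×10^7 Pa; maximum is in AC.
τ_max = T_AC·r/J = 303.5·0.0184/1.78×10^-7 = 3.127×10^7 Pa.

31.3 MPa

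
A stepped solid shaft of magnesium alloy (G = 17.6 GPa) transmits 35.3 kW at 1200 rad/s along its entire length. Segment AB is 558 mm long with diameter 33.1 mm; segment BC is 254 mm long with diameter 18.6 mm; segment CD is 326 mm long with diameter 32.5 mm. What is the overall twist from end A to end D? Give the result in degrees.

2.81°

ω = 1200 rad/s, so T = P/ω = 35.3×10³ / 1200 = 29.42 N·m.
J_AB = π(0.0331)⁴/32 = 1.18×10^-7 m⁴; J_BC = π(0.0186)⁴/32 = 1.18×10^-8 m⁴; J_CD = π(0.0325)⁴/32 = 1.10×10^-7 m⁴.
θ = (T/G)·Σ L_i/J_i = (29.42/17.6×10⁹)·(0.558/1.18×10^-7 + 0.254/1.18×10^-8 + 0.326/1.10×10^-7) = 0.04902 rad.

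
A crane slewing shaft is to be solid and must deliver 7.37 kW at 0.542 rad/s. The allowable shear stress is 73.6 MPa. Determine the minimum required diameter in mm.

ω = 0.542 rad/s, so T = P/ω = 7.37×10³ / 0.5420 = 13600 N·m.
For a solid shaft τ_max = 16T/(πd³), so d = (16T/(π τ_allow))^(1/3) = (16·13600/(π·7.36×10^7))^(1/3) = 0.09799 m.

98.0 mm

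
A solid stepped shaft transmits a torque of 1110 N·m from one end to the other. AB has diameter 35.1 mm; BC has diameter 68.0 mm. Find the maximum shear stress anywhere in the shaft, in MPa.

Under the same torque, τ_max = 16T/(πd³) is largest where d is smallest — segment AB (d = 35.1 mm).
τ_max = 16·1110/(π·(0.0351)³) = 1.307×10^8 Pa.

131 MPa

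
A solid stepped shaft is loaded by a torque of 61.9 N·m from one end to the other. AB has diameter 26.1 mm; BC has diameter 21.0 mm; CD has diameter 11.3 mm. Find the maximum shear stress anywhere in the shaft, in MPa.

218 MPa

Under the same torque, τ_max = 16T/(πd³) is largest where d is smallest — segment CD (d = 11.3 mm).
τ_max = 16·61.90/(π·(0.0113)³) = 2.185×10^8 Pa.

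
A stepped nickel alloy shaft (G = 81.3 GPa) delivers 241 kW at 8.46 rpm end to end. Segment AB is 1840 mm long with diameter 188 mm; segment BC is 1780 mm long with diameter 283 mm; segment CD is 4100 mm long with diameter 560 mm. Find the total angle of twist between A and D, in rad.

0.0611 rad

ω = 2π·8.46/60 = 0.8859 rad/s, so T = P/ω = 241×10³ / 0.8859 = 272000 N·m.
J_AB = π(0.188)⁴/32 = 1.23×10^-4 m⁴; J_BC = π(0.283)⁴/32 = 6.30×10^-4 m⁴; J_CD = π(0.560)⁴/32 = 9.65×10^-3 m⁴.
θ = (T/G)·Σ L_i/J_i = (272000/81.3×10⁹)·(1.84/1.23×10^-4 + 1.78/6.30×10^-4 + 4.10/9.65×10^-3) = 0.06108 rad.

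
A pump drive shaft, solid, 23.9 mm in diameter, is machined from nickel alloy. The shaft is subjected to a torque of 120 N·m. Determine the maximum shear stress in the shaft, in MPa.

J = πd⁴/32 = π(0.0239)⁴/32 = 3.203×10^-8 m⁴.
τ_max = T·r/J = 120.0 × 0.0119 / 3.203×10^-8 = 4.477×10^7 Pa.

44.8 MPa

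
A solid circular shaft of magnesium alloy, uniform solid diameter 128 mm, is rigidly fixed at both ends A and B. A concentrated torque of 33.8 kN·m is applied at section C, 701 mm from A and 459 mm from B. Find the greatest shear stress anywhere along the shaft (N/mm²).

With uniform GJ and both ends fixed, compatibility θ_AC = θ_CB gives T_A·a = T_B·b, together with T_A + T_B = T₀.
T_A = T₀·b/(a+b) = 33800·459/1160 = 13370 N·m; T_B = 20430 N·m.
τ in each portion: τ_AC = 3.25×10^7 Pa, τ_CB = 4.96×10^7 Pa; maximum is in CB.
τ_max = T_CB·r/J = 20430·0.0640/2.64×10^-5 = 4.960×10^7 Pa.

49.6 N/mm²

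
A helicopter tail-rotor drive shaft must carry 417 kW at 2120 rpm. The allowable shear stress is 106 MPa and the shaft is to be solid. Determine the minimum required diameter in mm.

ω = 2π·2120/60 = 222.0 rad/s, so T = P/ω = 417×10³ / 222.0 = 1878 N·m.
For a solid shaft τ_max = 16T/(πd³), so d = (16T/(π τ_allow))^(1/3) = (16·1878/(π·1.06×10^8))^(1/3) = 0.04486 m.

44.9 mm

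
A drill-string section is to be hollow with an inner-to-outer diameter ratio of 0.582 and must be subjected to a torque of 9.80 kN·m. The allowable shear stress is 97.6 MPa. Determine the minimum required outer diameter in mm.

For a hollow shaft with d_i/d_o = 0.582: τ_max = 16T/(π d_o³ (1−k⁴)), so d_o = [16T/(π τ_allow (1−k⁴))]^(1/3) = [16·9800/(π·9.76×10^7·0.8853)]^(1/3) = 0.08328 m.

83.3 mm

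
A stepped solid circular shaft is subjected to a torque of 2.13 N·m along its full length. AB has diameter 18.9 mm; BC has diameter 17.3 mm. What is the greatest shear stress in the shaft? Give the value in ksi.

0.304 ksi

Under the same torque, τ_max = 16T/(πd³) is largest where d is smallest — segment BC (d = 17.3 mm).
τ_max = 16·2.130/(π·(0.0173)³) = 2.095×10^6 Pa.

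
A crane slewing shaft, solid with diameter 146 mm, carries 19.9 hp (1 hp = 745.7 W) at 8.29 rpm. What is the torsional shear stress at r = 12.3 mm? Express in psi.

684 psi

ω = 2π·8.29/60 = 0.8681 rad/s, so T = P/ω = 19.9×745.7 / 0.8681 = 17090 N·m.
J = πd⁴/32 = π(0.146)⁴/32 = 4.461×10^-5 m⁴.
Shear stress varies linearly with radius: τ = T·r/J = 17090 × 0.0123 / 4.461×10^-5 = 4.713×10^6 Pa.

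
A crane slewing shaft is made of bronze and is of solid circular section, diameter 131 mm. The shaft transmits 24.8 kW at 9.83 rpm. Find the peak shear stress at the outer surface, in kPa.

ω = 2π·9.83/60 = 1.029 rad/s, so T = P/ω = 24.8×10³ / 1.029 = 24090 N·m.
J = πd⁴/32 = π(0.131)⁴/32 = 2.891×10^-5 m⁴.
τ_max = T·r/J = 24090 × 0.0655 / 2.891×10^-5 = 5.458×10^7 Pa.

54600 kPa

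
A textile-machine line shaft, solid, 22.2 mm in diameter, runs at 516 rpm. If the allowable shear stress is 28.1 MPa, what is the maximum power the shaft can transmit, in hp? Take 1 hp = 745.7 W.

J = πd⁴/32 = π(0.0222)⁴/32 = 2.385×10^-8 m⁴.
T_max = τ_allow·J/r = 2.81×10^7 × 2.385×10^-8 / 0.0111 = 60.37 N·m.
ω = 2π·516/60 = 54.04 rad/s, so P_max = T_max·ω = 3262 W.

4.37 hp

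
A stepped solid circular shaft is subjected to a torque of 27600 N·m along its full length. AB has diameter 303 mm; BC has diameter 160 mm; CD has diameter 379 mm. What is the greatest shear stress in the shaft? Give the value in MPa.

Under the same torque, τ_max = 16T/(πd³) is largest where d is smallest — segment BC (d = 160 mm).
τ_max = 16·27600/(π·(0.160)³) = 3.432×10^7 Pa.

34.3 MPa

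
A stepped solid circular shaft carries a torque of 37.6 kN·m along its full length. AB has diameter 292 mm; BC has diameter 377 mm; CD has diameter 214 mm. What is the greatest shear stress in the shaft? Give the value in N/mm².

19.5 N/mm²

Under the same torque, τ_max = 16T/(πd³) is largest where d is smallest — segment CD (d = 214 mm).
τ_max = 16·37600/(π·(0.214)³) = 1.954×10^7 Pa.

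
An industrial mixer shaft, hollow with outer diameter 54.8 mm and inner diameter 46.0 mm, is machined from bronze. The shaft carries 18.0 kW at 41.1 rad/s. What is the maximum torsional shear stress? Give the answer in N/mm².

ω = 41.1 rad/s, so T = P/ω = 18.0×10³ / 41.10 = 438.0 N·m.
J = π(d_o⁴ − d_i⁴)/32 = π(0.0548⁴ − 0.0460⁴)/32 = 4.458×10^-7 m⁴.
τ_max = T·r/J = 438.0 × 0.0274 / 4.458×10^-7 = 2.692×10^7 Pa.

26.9 N/mm²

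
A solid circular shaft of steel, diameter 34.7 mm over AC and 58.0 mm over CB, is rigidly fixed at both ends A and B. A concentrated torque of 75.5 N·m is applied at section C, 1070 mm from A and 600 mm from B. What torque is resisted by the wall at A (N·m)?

Compatibility: T_A·a/J_AC = T_B·b/J_CB with T_A + T_B = T₀.
J_AC = 1.42×10^-7 m⁴, J_CB = 1.11×10^-6 m⁴, so T_A = T₀·(J_AC/a)/((J_AC/a)+(J_CB/b)) = 5.060 N·m, T_B = 70.44 N·m.

5.06 N·m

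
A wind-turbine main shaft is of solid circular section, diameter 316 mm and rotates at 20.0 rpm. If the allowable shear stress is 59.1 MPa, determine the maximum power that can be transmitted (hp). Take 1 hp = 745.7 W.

1030 hp

J = πd⁴/32 = π(0.316)⁴/32 = 9.789×10^-4 m⁴.
T_max = τ_allow·J/r = 5.91×10^7 × 9.789×10^-4 / 0.158 = 366200 N·m.
ω = 2π·20.0/60 = 2.094 rad/s, so P_max = T_max·ω = 7.669×10^5 W.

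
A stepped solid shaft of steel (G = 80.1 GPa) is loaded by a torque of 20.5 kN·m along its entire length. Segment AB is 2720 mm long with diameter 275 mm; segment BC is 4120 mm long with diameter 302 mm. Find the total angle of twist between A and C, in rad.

0.00253 rad

J_AB = π(0.275)⁴/32 = 5.61×10^-4 m⁴; J_BC = π(0.302)⁴/32 = 8.17×10^-4 m⁴.
θ = (T/G)·Σ L_i/J_i = (20500/80.1×10⁹)·(2.72/5.61×10^-4 + 4.12/8.17×10^-4) = 2.531×10^-3 rad.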